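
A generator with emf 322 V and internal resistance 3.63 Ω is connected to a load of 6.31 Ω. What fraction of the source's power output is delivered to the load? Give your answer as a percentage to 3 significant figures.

63.5 %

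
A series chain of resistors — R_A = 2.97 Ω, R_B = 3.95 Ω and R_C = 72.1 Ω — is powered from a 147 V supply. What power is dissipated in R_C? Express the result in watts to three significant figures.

The current is common to all series resistors; compute it, then apply P = I²R for the target.
R_total = 2.97 + 3.95 + 72.1 = 79.02 Ω
I = V / R_total = 147 / 79.02 = 1.860 A
P_R_C = I² × R_C = (1.860)² × 72.1 = 249.5 W

250 W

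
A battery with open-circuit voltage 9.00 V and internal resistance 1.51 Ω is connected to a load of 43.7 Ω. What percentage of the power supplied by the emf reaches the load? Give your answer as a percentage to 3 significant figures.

96.7 %

Efficiency is P_load / P_total. With a series r and R sharing the same I, P = I²R for each, so η = R/(R+r).
η = R / (R + r) = 43.7 / (43.7 + 1.51) = 0.9666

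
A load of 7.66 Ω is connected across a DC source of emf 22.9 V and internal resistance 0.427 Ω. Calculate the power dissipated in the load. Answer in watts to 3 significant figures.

61.4 W

Load and internal resistance form a series loop — compute the loop current, then the load power via I²R.
I = ε / (r + R) = 22.9 / (0.427 + 7.66) = 2.832 A
P_load = I² R = (2.832)² × 7.66 = 61.42 W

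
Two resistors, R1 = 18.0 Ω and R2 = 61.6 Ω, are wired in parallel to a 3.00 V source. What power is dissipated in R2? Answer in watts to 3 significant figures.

R2 sits directly across the source, so P = V²/R with V = 3.00 V.
P_R2 = V² / R2 = (3.00)² / 61.6 Ω = 0.1461 W

0.146 W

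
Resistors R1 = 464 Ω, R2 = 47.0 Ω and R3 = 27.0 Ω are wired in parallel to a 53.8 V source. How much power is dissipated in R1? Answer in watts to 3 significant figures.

6.24 W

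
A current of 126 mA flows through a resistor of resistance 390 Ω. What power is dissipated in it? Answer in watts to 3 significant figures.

Knowing I and R, the power is just I²R — no need to find V first.
P = (0.1260 A)² × 390 Ω = 6.192 W

6.19 W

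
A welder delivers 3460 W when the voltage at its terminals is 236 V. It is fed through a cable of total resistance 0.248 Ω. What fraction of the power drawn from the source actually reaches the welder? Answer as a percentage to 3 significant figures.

98.5 %

I = P / V = 3460 / 236 = 14.66 A through the cable.
P_line = I² R_line = (14.66)² × 0.248 = 53.31 W
P_source = P_load + P_line = 3460 + 53.31 = 3513 W
η = P_load / P_source = 3460 / 3513 = 0.9848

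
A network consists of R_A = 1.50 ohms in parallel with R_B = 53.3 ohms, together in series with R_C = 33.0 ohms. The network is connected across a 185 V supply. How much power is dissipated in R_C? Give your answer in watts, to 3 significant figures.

951 W

Combine R_A and R_B into their parallel equivalent first, reducing the network to two series resistors.
R_p = (1.50×53.3)/(1.50+53.3) = 1.459 Ω
R_total = R_p + 33.0 = 1.459 + 33.0 = 34.46 Ω
I = V / R_total = 185 / 34.46 = 5.369 A
R_C carries the full series current, so P = I²R.
P_R_C = (5.369)² × 33.0 = 951.2 W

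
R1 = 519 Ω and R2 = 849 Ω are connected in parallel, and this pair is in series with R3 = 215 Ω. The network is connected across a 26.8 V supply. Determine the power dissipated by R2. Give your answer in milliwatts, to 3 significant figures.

Combine R1 and R2 into their parallel equivalent first, reducing the network to two series resistors.
R_p = (519×849)/(519+849) = 322.1 Ω
R_total = R_p + 215 = 322.1 + 215 = 537.1 Ω
I = V / R_total = 26.8 / 537.1 = 0.04990 A
Voltage across the parallel pair: V_p = I × R_p = 0.04990 × 322.1 = 16.07 V
Use P = V²/R for R2 with V = V_p.
P_R2 = (16.07)² / 849 = 0.3043 W

304 mW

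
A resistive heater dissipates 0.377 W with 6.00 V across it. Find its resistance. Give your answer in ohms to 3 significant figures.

95.5 Ω

The two known quantities fix the third via R = V² / P.
R = (6.00)² / 0.377 = 95.49 Ω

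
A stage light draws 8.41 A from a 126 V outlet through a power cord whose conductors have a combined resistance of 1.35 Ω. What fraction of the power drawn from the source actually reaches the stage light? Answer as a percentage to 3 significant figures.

91.0 %

The power cord carries the full 8.41 A.
P_line = I² R_line = (8.410)² × 1.35 = 95.48 W
P_source = V I = 126 × 8.410 = 1060 W; P_load = 964.2 W
η = P_load / P_source = 964.2 / 1060 = 0.9099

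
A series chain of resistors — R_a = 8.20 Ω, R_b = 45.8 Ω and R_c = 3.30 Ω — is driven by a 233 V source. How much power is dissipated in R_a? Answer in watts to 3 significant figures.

Since the resistors are in series they all carry the loop current I = V/R_total; the power in any one is I²R.
R_total = 8.20 + 45.8 + 3.30 = 57.30 Ω
I = V / R_total = 233 / 57.30 = 4.066 A
P_R_a = I² × R_a = (4.066)² × 8.20 = 135.6 W

136 W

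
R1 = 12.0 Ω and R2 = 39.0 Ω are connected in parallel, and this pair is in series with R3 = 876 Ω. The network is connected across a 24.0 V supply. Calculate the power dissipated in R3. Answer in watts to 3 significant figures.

First find R_p for the parallel pair, then treat R_p + R3 as a series loop.
R_p = (12.0×39.0)/(12.0+39.0) = 9.176 Ω
R_total = R_p + 876 = 9.176 + 876 = 885.2 Ω
I = V / R_total = 24.0 / 885.2 = 0.02711 A
R3 carries the full series current, so P = I²R.
P_R3 = (0.02711)² × 876 = 0.6440 W

0.644 W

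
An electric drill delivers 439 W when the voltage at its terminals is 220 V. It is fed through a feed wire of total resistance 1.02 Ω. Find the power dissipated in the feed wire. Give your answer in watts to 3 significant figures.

Line loss is just I²R for the cable — we know both I and R_line directly.
I = P / V = 439 / 220 = 1.995 A through the feed wire.
P_line = I² R_line = (1.995)² × 1.02 = 4.061 W

4.06 W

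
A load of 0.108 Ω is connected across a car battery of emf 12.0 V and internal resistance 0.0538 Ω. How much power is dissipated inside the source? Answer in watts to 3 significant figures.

Internal loss is I²r, with I set by the total series resistance r+R.
I = ε / (r + R) = 12.0 / (0.0538 + 0.108) = 74.17 A
P_int = I² r = (74.17)² × 0.0538 = 295.9 W

296 W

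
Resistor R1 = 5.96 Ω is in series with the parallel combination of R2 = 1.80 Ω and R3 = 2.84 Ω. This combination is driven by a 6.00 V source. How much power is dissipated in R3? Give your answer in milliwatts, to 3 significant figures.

Replace R2 and R3 with their parallel equivalent so the circuit becomes R1 in series with R_p.
R_p = (1.80×2.84)/(1.80+2.84) = 1.102 Ω
R_total = 5.96 + 1.102 = 7.062 Ω
I = V / R_total = 6.00 / 7.062 = 0.8497 A
Voltage across the parallel pair: V_p = I × R_p = 0.8497 × 1.102 = 0.9361 V
R3 is across V_p, so use P = V²/R for that branch.
P_R3 = (0.9361)² / 2.84 = 0.3085 W

309 mW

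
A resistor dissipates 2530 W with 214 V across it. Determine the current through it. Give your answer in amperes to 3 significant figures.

11.8 A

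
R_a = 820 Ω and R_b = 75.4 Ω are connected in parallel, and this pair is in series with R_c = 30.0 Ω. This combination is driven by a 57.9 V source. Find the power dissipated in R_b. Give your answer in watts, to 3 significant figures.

Combine R_a and R_b into their parallel equivalent first, reducing the network to two series resistors.
R_p = (820×75.4)/(820+75.4) = 69.05 Ω
R_total = R_p + 30.0 = 69.05 + 30.0 = 99.05 Ω
I = V / R_total = 57.9 / 99.05 = 0.5845 A
Voltage across the parallel pair: V_p = I × R_p = 0.5845 × 69.05 = 40.36 V
R_b has V_p across it, so P = V_p²/R_b.
P_R_b = (40.36)² / 75.4 = 21.61 W

21.6 W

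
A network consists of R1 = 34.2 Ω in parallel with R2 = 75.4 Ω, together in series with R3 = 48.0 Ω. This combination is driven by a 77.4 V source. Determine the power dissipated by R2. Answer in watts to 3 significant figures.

First find R_p for the parallel pair, then treat R_p + R3 as a series loop.
R_p = (34.2×75.4)/(34.2+75.4) = 23.53 Ω
R_total = R_p + 48.0 = 23.53 + 48.0 = 71.53 Ω
I = V / R_total = 77.4 / 71.53 = 1.082 A
Voltage across the parallel pair: V_p = I × R_p = 1.082 × 23.53 = 25.46 V
Use P = V²/R for R2 with V = V_p.
P_R2 = (25.46)² / 75.4 = 8.597 W

8.60 W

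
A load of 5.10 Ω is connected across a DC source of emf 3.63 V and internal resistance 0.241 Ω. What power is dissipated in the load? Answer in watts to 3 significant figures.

With r and R in series, I = ε/(r+R); the load dissipates I²R.
I = ε / (r + R) = 3.63 / (0.241 + 5.10) = 0.6796 A
P_load = I² R = (0.6796)² × 5.10 = 2.356 W

2.36 W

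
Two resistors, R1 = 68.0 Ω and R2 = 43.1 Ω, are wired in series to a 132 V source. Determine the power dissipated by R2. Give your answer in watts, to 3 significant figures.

60.8 W

Since the resistors are in series they all carry the loop current I = V/R_total; the power in any one is I²R.
R_total = 68.0 + 43.1 = 111.1 Ω
I = V / R_total = 132 / 111.1 = 1.188 A
P_R2 = I² × R2 = (1.188)² × 43.1 = 60.84 W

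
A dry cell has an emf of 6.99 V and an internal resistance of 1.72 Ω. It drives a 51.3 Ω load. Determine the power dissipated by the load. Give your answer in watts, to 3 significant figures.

0.892 W

The internal resistance and the load are in series, so the same I flows through both; get I from ε/(r+R), then I²R for the load.
I = ε / (r + R) = 6.99 / (1.72 + 51.3) = 0.1318 A
P_load = I² R = (0.1318)² × 51.3 = 0.8916 W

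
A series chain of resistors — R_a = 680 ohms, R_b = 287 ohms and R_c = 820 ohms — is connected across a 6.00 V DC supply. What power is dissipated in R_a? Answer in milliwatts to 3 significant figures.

Series elements share the same current, so find I first, then use P = I²R.
R_total = 680 + 287 + 820 = 1787 Ω
I = V / R_total = 6.00 / 1787 = 0.003358 A
P_R_a = I² × R_a = (0.003358)² × 680 = 0.007666 W

7.67 mW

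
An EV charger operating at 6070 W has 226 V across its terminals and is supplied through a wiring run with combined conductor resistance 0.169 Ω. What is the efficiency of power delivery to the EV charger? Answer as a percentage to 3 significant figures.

I = P / V = 6070 / 226 = 26.86 A through the wiring run.
P_line = I² R_line = (26.86)² × 0.169 = 121.9 W
P_source = P_load + P_line = 6070 + 121.9 = 6192 W
η = P_load / P_source = 6070 / 6192 = 0.9803

98.0 %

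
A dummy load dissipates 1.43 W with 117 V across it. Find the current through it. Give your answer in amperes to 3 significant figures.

Inverting the appropriate power form: I = P / V.
I = 1.43 / 117 = 0.01222 A

0.0122 A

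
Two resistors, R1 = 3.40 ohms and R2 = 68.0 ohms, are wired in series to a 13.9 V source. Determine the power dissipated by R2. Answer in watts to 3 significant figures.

2.58 W

Since the resistors are in series they all carry the loop current I = V/R_total; the power in any one is I²R.
R_total = 3.40 + 68.0 = 71.40 Ω
I = V / R_total = 13.9 / 71.40 = 0.1947 A
P_R2 = I² × R2 = (0.1947)² × 68.0 = 2.577 W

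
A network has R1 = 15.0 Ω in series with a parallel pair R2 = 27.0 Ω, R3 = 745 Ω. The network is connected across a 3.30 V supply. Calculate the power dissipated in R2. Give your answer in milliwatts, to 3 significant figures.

First combine the parallel branches into one equivalent R_p, then R1 + R_p is a series pair.
R_p = (27.0×745)/(27.0+745) = 26.06 Ω
R_total = 15.0 + 26.06 = 41.06 Ω
I = V / R_total = 3.30 / 41.06 = 0.08038 A
Voltage across the parallel pair: V_p = I × R_p = 0.08038 × 26.06 = 2.094 V
R2 sees V_p directly, so P = V_p² / R2.
P_R2 = (2.094)² / 27.0 = 0.1625 W

162 mW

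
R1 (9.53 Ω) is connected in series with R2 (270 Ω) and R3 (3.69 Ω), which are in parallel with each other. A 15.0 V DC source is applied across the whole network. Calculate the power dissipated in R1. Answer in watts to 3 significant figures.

Reduce the parallel pair to R_p first; the network is then a simple series string.
R_p = (270×3.69)/(270+3.69) = 3.640 Ω
R_total = 9.53 + 3.640 = 13.17 Ω
I = V / R_total = 15.0 / 13.17 = 1.139 A
The full supply current passes through R1: P = I²R.
P_R1 = (1.139)² × 9.53 = 12.36 W

12.4 W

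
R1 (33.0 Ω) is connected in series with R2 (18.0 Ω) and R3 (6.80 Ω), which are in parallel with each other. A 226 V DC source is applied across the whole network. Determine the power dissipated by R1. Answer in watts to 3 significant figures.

Collapse R2‖R3 to a single equivalent, reducing the network to two series elements.
R_p = (18.0×6.80)/(18.0+6.80) = 4.935 Ω
R_total = 33.0 + 4.935 = 37.94 Ω
I = V / R_total = 226 / 37.94 = 5.957 A
All the current flows through R1; use P = I²R.
P_R1 = (5.957)² × 33.0 = 1171 W

1170 W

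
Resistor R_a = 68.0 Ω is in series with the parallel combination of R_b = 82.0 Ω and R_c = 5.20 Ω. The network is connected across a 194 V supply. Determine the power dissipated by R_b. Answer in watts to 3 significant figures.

2.07 W

Replace R_b and R_c with their parallel equivalent so the circuit becomes R_a in series with R_p.
R_p = (82.0×5.20)/(82.0+5.20) = 4.890 Ω
R_total = 68.0 + 4.890 = 72.89 Ω
I = V / R_total = 194 / 72.89 = 2.662 A
Voltage across the parallel pair: V_p = I × R_p = 2.662 × 4.890 = 13.01 V
R_b is across V_p, so use P = V²/R for that branch.
P_R_b = (13.01)² / 82.0 = 2.066 W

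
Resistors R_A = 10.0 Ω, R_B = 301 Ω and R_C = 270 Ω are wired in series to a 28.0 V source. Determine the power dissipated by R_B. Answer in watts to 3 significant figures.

0.699 W

Series elements share the same current, so find I first, then use P = I²R.
R_total = 10.0 + 301 + 270 = 581.0 Ω
I = V / R_total = 28.0 / 581.0 = 0.04819 A
P_R_B = I² × R_B = (0.04819)² × 301 = 0.6991 W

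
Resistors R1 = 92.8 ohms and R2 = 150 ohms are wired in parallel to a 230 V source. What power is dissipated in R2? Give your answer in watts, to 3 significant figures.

353 W

The supply voltage appears across each parallel branch — just use P = V²/R2.
P_R2 = V² / R2 = (230)² / 150 Ω = 352.7 W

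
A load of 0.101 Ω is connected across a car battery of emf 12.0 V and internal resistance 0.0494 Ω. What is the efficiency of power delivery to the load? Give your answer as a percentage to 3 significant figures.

67.2 %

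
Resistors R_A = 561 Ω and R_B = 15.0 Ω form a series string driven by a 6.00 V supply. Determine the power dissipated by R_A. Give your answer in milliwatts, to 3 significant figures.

The current is common to all series resistors; compute it, then apply P = I²R for the target.
R_total = 561 + 15.0 = 576.0 Ω
I = V / R_total = 6.00 / 576.0 = 0.01042 A
P_R_A = I² × R_A = (0.01042)² × 561 = 0.06087 W

60.9 mW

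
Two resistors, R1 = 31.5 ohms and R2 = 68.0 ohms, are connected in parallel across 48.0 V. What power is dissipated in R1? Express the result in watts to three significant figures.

Every branch has 48.0 V across it, so for R1 the power is simply V²/R.
P_R1 = V² / R1 = (48.0)² / 31.5 Ω = 73.14 W

73.1 W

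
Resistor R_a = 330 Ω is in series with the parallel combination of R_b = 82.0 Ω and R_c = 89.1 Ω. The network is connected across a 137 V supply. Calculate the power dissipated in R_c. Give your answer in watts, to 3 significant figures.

2.77 W

First combine the parallel branches into one equivalent R_p, then R_a + R_p is a series pair.
R_p = (82.0×89.1)/(82.0+89.1) = 42.70 Ω
R_total = 330 + 42.70 = 372.7 Ω
I = V / R_total = 137 / 372.7 = 0.3676 A
Voltage across the parallel pair: V_p = I × R_p = 0.3676 × 42.70 = 15.70 V
With V_p across R_c, its power is V_p²/R_c.
P_R_c = (15.70)² / 89.1 = 2.765 W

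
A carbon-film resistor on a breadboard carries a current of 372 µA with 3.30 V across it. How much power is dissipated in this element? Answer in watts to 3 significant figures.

V and I are known directly — P = V I, no intermediate step needed.
P = 3.30 V × 0.0003720 A = 0.001228 W

0.00123 W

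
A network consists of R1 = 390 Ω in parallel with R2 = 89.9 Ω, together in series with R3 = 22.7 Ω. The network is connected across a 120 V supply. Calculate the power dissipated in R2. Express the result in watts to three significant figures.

Collapse the R1‖R2 pair into one equivalent R_p; then R_p and R3 form a series string.
R_p = (390×89.9)/(390+89.9) = 73.06 Ω
R_total = R_p + 22.7 = 73.06 + 22.7 = 95.76 Ω
I = V / R_total = 120 / 95.76 = 1.253 A
Voltage across the parallel pair: V_p = I × R_p = 1.253 × 73.06 = 91.55 V
R2 sits across V_p; its power is V_p²/R.
P_R2 = (91.55)² / 89.9 = 93.24 W

93.2 W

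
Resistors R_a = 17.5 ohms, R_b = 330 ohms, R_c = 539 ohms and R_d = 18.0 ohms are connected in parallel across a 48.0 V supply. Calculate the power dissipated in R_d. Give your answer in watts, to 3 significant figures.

128 W

The supply voltage appears across each parallel branch — just use P = V²/R_d.
P_R_d = V² / R_d = (48.0)² / 18.0 Ω = 128.0 W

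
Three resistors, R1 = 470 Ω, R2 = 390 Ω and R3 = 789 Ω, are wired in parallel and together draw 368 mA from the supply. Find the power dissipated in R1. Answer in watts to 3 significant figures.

8.11 W

The branches share the same voltage, but only the total current is given — find V from the equivalent resistance first.
1/R_eq = 1/470 + 1/390 + 1/789 ⇒ R_eq = 167.8 Ω
V = I_total × R_eq = 0.3680 × 167.8 = 61.75 V
P_R1 = V² / R1 = (61.75)² / 470 = 8.114 W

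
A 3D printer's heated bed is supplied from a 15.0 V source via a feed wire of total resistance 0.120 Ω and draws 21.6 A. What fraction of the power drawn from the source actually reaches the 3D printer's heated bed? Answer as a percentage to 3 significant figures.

The feed wire carries the full 21.6 A.
P_line = I² R_line = (21.60)² × 0.120 = 55.99 W
P_source = V I = 15.0 × 21.60 = 324.0 W; P_load = 268.0 W
η = P_load / P_source = 268.0 / 324.0 = 0.8272

82.7 %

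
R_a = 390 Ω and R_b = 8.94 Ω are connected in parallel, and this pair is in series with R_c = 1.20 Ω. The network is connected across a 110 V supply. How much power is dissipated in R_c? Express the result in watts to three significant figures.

Combine R_a and R_b into their parallel equivalent first, reducing the network to two series resistors.
R_p = (390×8.94)/(390+8.94) = 8.740 Ω
R_total = R_p + 1.20 = 8.740 + 1.20 = 9.940 Ω
I = V / R_total = 110 / 9.940 = 11.07 A
R_c is the series element, so its power is I²R.
P_R_c = (11.07)² × 1.20 = 147.0 W

147 W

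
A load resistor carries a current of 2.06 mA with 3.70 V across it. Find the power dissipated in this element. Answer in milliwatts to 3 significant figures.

7.62 mW

Both the voltage across and the current through the element are known, so P = V I applies directly.
P = 3.70 V × 0.002060 A = 0.007622 W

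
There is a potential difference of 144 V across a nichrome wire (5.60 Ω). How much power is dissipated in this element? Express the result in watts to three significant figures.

V and R are stated; P = V²/R avoids computing the current.
P = (144 V)² / 5.60 Ω = 3703 W

3700 W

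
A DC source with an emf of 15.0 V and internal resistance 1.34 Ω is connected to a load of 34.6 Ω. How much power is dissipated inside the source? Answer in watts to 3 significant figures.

0.233 W

The source's internal resistance is just another series element carrying I; its dissipation is I²r.
I = ε / (r + R) = 15.0 / (1.34 + 34.6) = 0.4174 A
P_int = I² r = (0.4174)² × 1.34 = 0.2334 W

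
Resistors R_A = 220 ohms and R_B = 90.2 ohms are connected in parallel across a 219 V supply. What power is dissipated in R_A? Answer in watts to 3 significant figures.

218 W

Parallel branches share the same voltage; P = V²/R gives the branch power in one step.
P_R_A = V² / R_A = (219)² / 220 Ω = 218.0 W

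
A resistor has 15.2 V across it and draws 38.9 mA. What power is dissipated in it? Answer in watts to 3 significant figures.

0.591 W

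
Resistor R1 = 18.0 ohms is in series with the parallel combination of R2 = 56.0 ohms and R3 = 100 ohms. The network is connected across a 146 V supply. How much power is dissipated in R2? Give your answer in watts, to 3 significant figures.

Replace R2 and R3 with their parallel equivalent so the circuit becomes R1 in series with R_p.
R_p = (56.0×100)/(56.0+100) = 35.90 Ω
R_total = 18.0 + 35.90 = 53.90 Ω
I = V / R_total = 146 / 53.90 = 2.709 A
Voltage across the parallel pair: V_p = I × R_p = 2.709 × 35.90 = 97.24 V
R2 is across V_p, so use P = V²/R for that branch.
P_R2 = (97.24)² / 56.0 = 168.9 W

169 W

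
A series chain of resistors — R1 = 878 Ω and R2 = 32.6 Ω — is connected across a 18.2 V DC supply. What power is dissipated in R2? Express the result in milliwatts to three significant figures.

13.0 mW

In a series string the same current flows through every resistor — find that current, then P = I²R for the one we want.
R_total = 878 + 32.6 = 910.6 Ω
I = V / R_total = 18.2 / 910.6 = 0.01999 A
P_R2 = I² × R2 = (0.01999)² × 32.6 = 0.01302 W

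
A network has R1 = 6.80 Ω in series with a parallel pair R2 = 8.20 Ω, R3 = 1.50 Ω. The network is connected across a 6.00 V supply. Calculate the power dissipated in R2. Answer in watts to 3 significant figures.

First combine the parallel branches into one equivalent R_p, then R1 + R_p is a series pair.
R_p = (8.20×1.50)/(8.20+1.50) = 1.268 Ω
R_total = 6.80 + 1.268 = 8.068 Ω
I = V / R_total = 6.00 / 8.068 = 0.7437 A
Voltage across the parallel pair: V_p = I × R_p = 0.7437 × 1.268 = 0.9430 V
R2 sees V_p directly, so P = V_p² / R2.
P_R2 = (0.9430)² / 8.20 = 0.1084 W

0.108 W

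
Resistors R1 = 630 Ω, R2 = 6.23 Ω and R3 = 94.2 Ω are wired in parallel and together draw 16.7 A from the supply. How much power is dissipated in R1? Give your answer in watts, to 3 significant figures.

Parallel branches share V, not I — compute V via R_eq, then use V²/R for the target branch.
1/R_eq = 1/630 + 1/6.23 + 1/94.2 ⇒ R_eq = 5.790 Ω
V = I_total × R_eq = 16.70 × 5.790 = 96.69 V
P_R1 = V² / R1 = (96.69)² / 630 = 14.84 W

14.8 W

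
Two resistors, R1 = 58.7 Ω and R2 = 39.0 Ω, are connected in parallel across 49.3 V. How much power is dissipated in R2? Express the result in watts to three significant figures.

62.3 W

R2 sits directly across the source, so P = V²/R with V = 49.3 V.
P_R2 = V² / R2 = (49.3)² / 39.0 Ω = 62.32 W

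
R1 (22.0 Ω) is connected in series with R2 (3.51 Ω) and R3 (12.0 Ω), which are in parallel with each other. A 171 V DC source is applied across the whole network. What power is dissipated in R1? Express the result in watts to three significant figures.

1050 W

Reduce the parallel pair to R_p first; the network is then a simple series string.
R_p = (3.51×12.0)/(3.51+12.0) = 2.716 Ω
R_total = 22.0 + 2.716 = 24.72 Ω
I = V / R_total = 171 / 24.72 = 6.919 A
R1 is in the main series path, so its power is I²R1.
P_R1 = (6.919)² × 22.0 = 1053 W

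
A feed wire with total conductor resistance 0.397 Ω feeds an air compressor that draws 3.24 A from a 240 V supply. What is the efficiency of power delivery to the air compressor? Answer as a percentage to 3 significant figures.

The feed wire carries the full 3.24 A.
P_line = I² R_line = (3.240)² × 0.397 = 4.168 W
P_source = V I = 240 × 3.240 = 777.6 W; P_load = 773.4 W
η = P_load / P_source = 773.4 / 777.6 = 0.9946

99.5 %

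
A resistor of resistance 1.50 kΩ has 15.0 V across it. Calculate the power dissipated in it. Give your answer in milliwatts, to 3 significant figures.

150 mW

Voltage and resistance are given, so P = V²/R is the one-step route.
P = (15.0 V)² / 1500 Ω = 0.1500 W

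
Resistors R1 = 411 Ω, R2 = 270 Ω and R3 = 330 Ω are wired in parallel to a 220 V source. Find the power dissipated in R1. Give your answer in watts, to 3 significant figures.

118 W

Every branch has 220 V across it, so for R1 the power is simply V²/R.
P_R1 = V² / R1 = (220)² / 411 Ω = 117.8 W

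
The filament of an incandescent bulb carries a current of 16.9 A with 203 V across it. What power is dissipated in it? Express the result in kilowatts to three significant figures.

3.43 kW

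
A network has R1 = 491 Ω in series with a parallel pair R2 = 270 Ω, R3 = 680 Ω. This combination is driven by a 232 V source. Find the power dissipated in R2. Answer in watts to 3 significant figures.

Replace R2 and R3 with their parallel equivalent so the circuit becomes R1 in series with R_p.
R_p = (270×680)/(270+680) = 193.3 Ω
R_total = 491 + 193.3 = 684.3 Ω
I = V / R_total = 232 / 684.3 = 0.3391 A
Voltage across the parallel pair: V_p = I × R_p = 0.3391 × 193.3 = 65.53 V
R2 is across V_p, so use P = V²/R for that branch.
P_R2 = (65.53)² / 270 = 15.90 W

15.9 W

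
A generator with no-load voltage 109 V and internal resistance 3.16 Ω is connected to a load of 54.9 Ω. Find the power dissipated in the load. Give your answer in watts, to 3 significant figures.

193 W

The internal resistance and the load are in series, so the same I flows through both; get I from ε/(r+R), then I²R for the load.
I = ε / (r + R) = 109 / (3.16 + 54.9) = 1.877 A
P_load = I² R = (1.877)² × 54.9 = 193.5 W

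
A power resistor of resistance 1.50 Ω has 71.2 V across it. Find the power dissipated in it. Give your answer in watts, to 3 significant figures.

V and R are stated; P = V²/R avoids computing the current.
P = (71.2 V)² / 1.50 Ω = 3380 W

3380 W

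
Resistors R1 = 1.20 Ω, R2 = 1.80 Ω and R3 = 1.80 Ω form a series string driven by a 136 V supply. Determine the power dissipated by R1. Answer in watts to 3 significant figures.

Since the resistors are in series they all carry the loop current I = V/R_total; the power in any one is I²R.
R_total = 1.20 + 1.80 + 1.80 = 4.800 Ω
I = V / R_total = 136 / 4.800 = 28.33 A
P_R1 = I² × R1 = (28.33)² × 1.20 = 963.3 W

963 W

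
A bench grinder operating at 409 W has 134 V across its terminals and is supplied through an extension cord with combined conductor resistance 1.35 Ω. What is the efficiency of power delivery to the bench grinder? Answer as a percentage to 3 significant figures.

I = P / V = 409 / 134 = 3.052 A through the extension cord.
P_line = I² R_line = (3.052)² × 1.35 = 12.58 W
P_source = P_load + P_line = 409.0 + 12.58 = 421.6 W
η = P_load / P_source = 409.0 / 421.6 = 0.9702

97.0 %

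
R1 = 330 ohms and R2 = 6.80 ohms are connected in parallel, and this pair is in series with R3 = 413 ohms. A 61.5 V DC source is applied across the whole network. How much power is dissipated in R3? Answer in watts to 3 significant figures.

Combine R1 and R2 into their parallel equivalent first, reducing the network to two series resistors.
R_p = (330×6.80)/(330+6.80) = 6.663 Ω
R_total = R_p + 413 = 6.663 + 413 = 419.7 Ω
I = V / R_total = 61.5 / 419.7 = 0.1465 A
All the supply current flows through R3; use P = I²R3.
P_R3 = (0.1465)² × 413 = 8.870 W

8.87 W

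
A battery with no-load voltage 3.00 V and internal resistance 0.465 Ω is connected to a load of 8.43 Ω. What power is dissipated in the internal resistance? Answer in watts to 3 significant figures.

r is in series with the load, so it carries the full circuit current — the loss in it is I²r.
I = ε / (r + R) = 3.00 / (0.465 + 8.43) = 0.3373 A
P_int = I² r = (0.3373)² × 0.465 = 0.05289 W

0.0529 W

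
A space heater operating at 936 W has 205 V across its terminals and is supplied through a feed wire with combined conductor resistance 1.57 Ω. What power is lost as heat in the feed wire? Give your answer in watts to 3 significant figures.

32.7 W

The feed wire is a series resistance carrying the load current; its dissipation is I²R_line.
I = P / V = 936 / 205 = 4.566 A through the feed wire.
P_line = I² R_line = (4.566)² × 1.57 = 32.73 W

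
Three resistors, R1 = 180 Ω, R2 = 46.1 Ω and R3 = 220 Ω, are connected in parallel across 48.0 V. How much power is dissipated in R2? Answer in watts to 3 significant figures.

Each parallel branch sees the full supply voltage, so P = V²/R applies directly to the target branch.
P_R2 = V² / R2 = (48.0)² / 46.1 Ω = 49.98 W

50.0 W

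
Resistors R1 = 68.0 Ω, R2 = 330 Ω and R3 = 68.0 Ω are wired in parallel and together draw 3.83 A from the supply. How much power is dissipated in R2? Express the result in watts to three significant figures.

42.2 W

We need the common branch voltage; get it from I_total × R_eq, then P = V²/R for the branch.
1/R_eq = 1/68.0 + 1/330 + 1/68.0 ⇒ R_eq = 30.82 Ω
V = I_total × R_eq = 3.830 × 30.82 = 118.1 V
P_R2 = V² / R2 = (118.1)² / 330 = 42.23 W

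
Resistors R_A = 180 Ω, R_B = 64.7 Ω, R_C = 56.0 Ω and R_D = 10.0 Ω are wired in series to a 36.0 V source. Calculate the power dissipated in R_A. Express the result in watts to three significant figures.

2.42 W

The current is common to all series resistors; compute it, then apply P = I²R for the target.
R_total = 180 + 64.7 + 56.0 + 10.0 = 310.7 Ω
I = V / R_total = 36.0 / 310.7 = 0.1159 A
P_R_A = I² × R_A = (0.1159)² × 180 = 2.417 W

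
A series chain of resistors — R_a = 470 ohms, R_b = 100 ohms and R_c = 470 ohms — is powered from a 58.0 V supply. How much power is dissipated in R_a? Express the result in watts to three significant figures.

Every series element carries the same I. Get I from the total resistance, then P = I² × R_a.
R_total = 470 + 100 + 470 = 1040 Ω
I = V / R_total = 58.0 / 1040 = 0.05577 A
P_R_a = I² × R_a = (0.05577)² × 470 = 1.462 W

1.46 W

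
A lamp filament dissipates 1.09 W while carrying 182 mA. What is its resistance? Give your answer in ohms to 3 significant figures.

Rearranging the power relation for the two known quantities gives R = P / I².
R = 1.09 / (0.1820)² = 32.91 Ω

32.9 Ω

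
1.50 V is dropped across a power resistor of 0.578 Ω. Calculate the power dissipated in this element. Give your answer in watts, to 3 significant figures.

We know the drop across the element and its resistance — P = V²/R, one step.
P = (1.50 V)² / 0.578 Ω = 3.893 W

3.89 W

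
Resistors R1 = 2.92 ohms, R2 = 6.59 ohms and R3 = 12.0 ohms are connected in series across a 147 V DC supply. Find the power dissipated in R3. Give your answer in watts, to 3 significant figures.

Every series element carries the same I. Get I from the total resistance, then P = I² × R3.
R_total = 2.92 + 6.59 + 12.0 = 21.51 Ω
I = V / R_total = 147 / 21.51 = 6.834 A
P_R3 = I² × R3 = (6.834)² × 12.0 = 560.4 W

560 W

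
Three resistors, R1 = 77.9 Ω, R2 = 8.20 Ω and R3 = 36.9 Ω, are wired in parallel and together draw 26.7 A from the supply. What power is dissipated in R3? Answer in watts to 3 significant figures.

The branches share the same voltage, but only the total current is given — find V from the equivalent resistance first.
1/R_eq = 1/77.9 + 1/8.20 + 1/36.9 ⇒ R_eq = 6.177 Ω
V = I_total × R_eq = 26.70 × 6.177 = 164.9 V
P_R3 = V² / R3 = (164.9)² / 36.9 = 737.2 W

737 W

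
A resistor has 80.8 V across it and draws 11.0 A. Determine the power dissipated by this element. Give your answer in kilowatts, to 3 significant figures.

V and I are known directly — P = V I, no intermediate step needed.
P = 80.8 V × 11.00 A = 888.8 W

0.889 kW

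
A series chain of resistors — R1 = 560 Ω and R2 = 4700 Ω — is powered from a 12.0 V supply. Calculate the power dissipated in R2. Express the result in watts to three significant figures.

0.0245 W

Since the resistors are in series they all carry the loop current I = V/R_total; the power in any one is I²R.
R_total = 560 + 4700 = 5260 Ω
I = V / R_total = 12.0 / 5260 = 0.002281 A
P_R2 = I² × R2 = (0.002281)² × 4700 = 0.02446 W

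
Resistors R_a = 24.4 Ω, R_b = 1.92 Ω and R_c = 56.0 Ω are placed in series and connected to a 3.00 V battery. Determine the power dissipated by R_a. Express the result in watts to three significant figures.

The current is common to all series resistors; compute it, then apply P = I²R for the target.
R_total = 24.4 + 1.92 + 56.0 = 82.32 Ω
I = V / R_total = 3.00 / 82.32 = 0.03644 A
P_R_a = I² × R_a = (0.03644)² × 24.4 = 0.03241 W

0.0324 W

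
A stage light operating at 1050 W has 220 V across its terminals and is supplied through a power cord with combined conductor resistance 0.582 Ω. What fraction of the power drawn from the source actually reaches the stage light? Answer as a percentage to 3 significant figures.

I = P / V = 1050 / 220 = 4.773 A through the power cord.
P_line = I² R_line = (4.773)² × 0.582 = 13.26 W
P_source = P_load + P_line = 1050 + 13.26 = 1063 W
η = P_load / P_source = 1050 / 1063 = 0.9875

98.8 %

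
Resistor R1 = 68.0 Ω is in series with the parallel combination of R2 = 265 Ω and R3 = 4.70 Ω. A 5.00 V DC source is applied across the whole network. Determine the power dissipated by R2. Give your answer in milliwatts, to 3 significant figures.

0.382 mW

First combine the parallel branches into one equivalent R_p, then R1 + R_p is a series pair.
R_p = (265×4.70)/(265+4.70) = 4.618 Ω
R_total = 68.0 + 4.618 = 72.62 Ω
I = V / R_total = 5.00 / 72.62 = 0.06885 A
Voltage across the parallel pair: V_p = I × R_p = 0.06885 × 4.618 = 0.3180 V
R2 is across V_p, so use P = V²/R for that branch.
P_R2 = (0.3180)² / 265 = 0.0003815 W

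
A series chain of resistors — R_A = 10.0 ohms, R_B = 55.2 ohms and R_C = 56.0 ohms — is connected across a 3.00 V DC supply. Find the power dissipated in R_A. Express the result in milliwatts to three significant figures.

The current is common to all series resistors; compute it, then apply P = I²R for the target.
R_total = 10.0 + 55.2 + 56.0 = 121.2 Ω
I = V / R_total = 3.00 / 121.2 = 0.02475 A
P_R_A = I² × R_A = (0.02475)² × 10.0 = 0.006127 W

6.13 mW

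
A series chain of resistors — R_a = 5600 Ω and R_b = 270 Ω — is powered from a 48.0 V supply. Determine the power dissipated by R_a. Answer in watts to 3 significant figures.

The current is common to all series resistors; compute it, then apply P = I²R for the target.
R_total = 5600 + 270 = 5870 Ω
I = V / R_total = 48.0 / 5870 = 0.008177 A
P_R_a = I² × R_a = (0.008177)² × 5600 = 0.3745 W

0.374 W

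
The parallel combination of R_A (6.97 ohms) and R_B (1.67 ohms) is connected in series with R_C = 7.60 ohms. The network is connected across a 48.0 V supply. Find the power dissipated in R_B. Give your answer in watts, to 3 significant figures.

31.3 W

Combine R_A and R_B into their parallel equivalent first, reducing the network to two series resistors.
R_p = (6.97×1.67)/(6.97+1.67) = 1.347 Ω
R_total = R_p + 7.60 = 1.347 + 7.60 = 8.947 Ω
I = V / R_total = 48.0 / 8.947 = 5.365 A
Voltage across the parallel pair: V_p = I × R_p = 5.365 × 1.347 = 7.228 V
R_B has V_p across it, so P = V_p²/R_B.
P_R_B = (7.228)² / 1.67 = 31.28 W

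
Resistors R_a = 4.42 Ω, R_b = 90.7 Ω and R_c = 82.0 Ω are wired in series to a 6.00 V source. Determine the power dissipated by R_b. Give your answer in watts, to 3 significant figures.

0.104 W

Every series element carries the same I. Get I from the total resistance, then P = I² × R_b.
R_total = 4.42 + 90.7 + 82.0 = 177.1 Ω
I = V / R_total = 6.00 / 177.1 = 0.03388 A
P_R_b = I² × R_b = (0.03388)² × 90.7 = 0.1041 W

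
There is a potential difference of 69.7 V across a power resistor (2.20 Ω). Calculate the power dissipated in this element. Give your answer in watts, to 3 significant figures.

Voltage and resistance are given, so P = V²/R is the one-step route.
P = (69.7 V)² / 2.20 Ω = 2208 W

2210 W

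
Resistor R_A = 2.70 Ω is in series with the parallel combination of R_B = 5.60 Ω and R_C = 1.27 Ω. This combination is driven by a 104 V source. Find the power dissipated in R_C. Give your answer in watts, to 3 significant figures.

654 W

Reduce the parallel pair to R_p first; the network is then a simple series string.
R_p = (5.60×1.27)/(5.60+1.27) = 1.035 Ω
R_total = 2.70 + 1.035 = 3.735 Ω
I = V / R_total = 104 / 3.735 = 27.84 A
Voltage across the parallel pair: V_p = I × R_p = 27.84 × 1.035 = 28.82 V
R_C sees V_p directly, so P = V_p² / R_C.
P_R_C = (28.82)² / 1.27 = 654.2 W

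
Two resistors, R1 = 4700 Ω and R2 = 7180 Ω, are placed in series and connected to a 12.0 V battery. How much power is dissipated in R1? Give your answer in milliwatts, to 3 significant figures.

4.80 mW

Every series element carries the same I. Get I from the total resistance, then P = I² × R1.
R_total = 4700 + 7180 = 11880 Ω
I = V / R_total = 12.0 / 11880 = 0.001010 A
P_R1 = I² × R1 = (0.001010)² × 4700 = 0.004795 W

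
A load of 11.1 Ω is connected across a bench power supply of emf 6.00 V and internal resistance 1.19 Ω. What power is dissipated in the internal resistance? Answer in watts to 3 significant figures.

0.284 W

Internal loss is I²r, with I set by the total series resistance r+R.
I = ε / (r + R) = 6.00 / (1.19 + 11.1) = 0.4882 A
P_int = I² r = (0.4882)² × 1.19 = 0.2836 W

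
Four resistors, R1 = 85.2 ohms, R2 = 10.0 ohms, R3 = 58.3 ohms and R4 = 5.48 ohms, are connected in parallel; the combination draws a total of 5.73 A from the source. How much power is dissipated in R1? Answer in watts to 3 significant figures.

We need the common branch voltage; get it from I_total × R_eq, then P = V²/R for the branch.
1/R_eq = 1/85.2 + 1/10.0 + 1/58.3 + 1/5.48 ⇒ R_eq = 3.212 Ω
V = I_total × R_eq = 5.730 × 3.212 = 18.40 V
P_R1 = V² / R1 = (18.40)² / 85.2 = 3.975 W

3.97 W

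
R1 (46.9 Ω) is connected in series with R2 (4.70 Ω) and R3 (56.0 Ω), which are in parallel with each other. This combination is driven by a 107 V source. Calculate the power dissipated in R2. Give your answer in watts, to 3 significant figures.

Reduce the parallel pair to R_p first; the network is then a simple series string.
R_p = (4.70×56.0)/(4.70+56.0) = 4.336 Ω
R_total = 46.9 + 4.336 = 51.24 Ω
I = V / R_total = 107 / 51.24 = 2.088 A
Voltage across the parallel pair: V_p = I × R_p = 2.088 × 4.336 = 9.055 V
With V_p across R2, its power is V_p²/R2.
P_R2 = (9.055)² / 4.70 = 17.45 W

17.4 W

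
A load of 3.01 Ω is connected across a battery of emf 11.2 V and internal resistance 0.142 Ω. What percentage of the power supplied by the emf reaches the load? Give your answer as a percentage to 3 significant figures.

95.5 %

Efficiency is P_load / P_total. With a series r and R sharing the same I, P = I²R for each, so η = R/(R+r).
η = R / (R + r) = 3.01 / (3.01 + 0.142) = 0.9549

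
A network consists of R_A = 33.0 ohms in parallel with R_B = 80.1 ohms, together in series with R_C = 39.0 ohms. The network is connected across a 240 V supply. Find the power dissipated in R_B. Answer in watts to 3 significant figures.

101 W

First find R_p for the parallel pair, then treat R_p + R_C as a series loop.
R_p = (33.0×80.1)/(33.0+80.1) = 23.37 Ω
R_total = R_p + 39.0 = 23.37 + 39.0 = 62.37 Ω
I = V / R_total = 240 / 62.37 = 3.848 A
Voltage across the parallel pair: V_p = I × R_p = 3.848 × 23.37 = 89.93 V
R_B has V_p across it, so P = V_p²/R_B.
P_R_B = (89.93)² / 80.1 = 101.0 W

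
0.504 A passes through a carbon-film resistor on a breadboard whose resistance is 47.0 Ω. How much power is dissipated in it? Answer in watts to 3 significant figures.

11.9 W

Current and resistance are given, so P = I²R is the direct form.
P = (0.5040 A)² × 47.0 Ω = 11.94 W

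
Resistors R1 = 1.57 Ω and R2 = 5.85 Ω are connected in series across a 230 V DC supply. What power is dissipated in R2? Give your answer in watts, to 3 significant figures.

Series elements share the same current, so find I first, then use P = I²R.
R_total = 1.57 + 5.85 = 7.420 Ω
I = V / R_total = 230 / 7.420 = 31.00 A
P_R2 = I² × R2 = (31.00)² × 5.85 = 5621 W

5620 W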